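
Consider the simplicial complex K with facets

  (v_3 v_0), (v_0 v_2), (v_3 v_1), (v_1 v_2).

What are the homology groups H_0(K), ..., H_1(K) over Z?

Take the total order v_0 < v_1 < v_2 < v_3 on the vertex set. Then K (dimension 1) consists of the simplices:

  0-simplices (4): [v_0], [v_1], [v_2], [v_3]
  1-simplices (4): [v_0,v_2], [v_0,v_3], [v_1,v_2], [v_1,v_3]

Hence C_0 ≅ Z^4, C_1 ≅ Z^4.

∂_1: C_1 → C_0 sends each edge [p,q] (with p < q) to q − p.
The resulting 4×4 matrix has rank 3, and its Smith normal form has invariant factors (1,1,1).

Computing H_k = (kernel of ∂_k) / (image of ∂_{k+1}):

  H_0: rank C_0 − rank ∂_1 = 4 − 3 = 1, and the invariant factors of ∂_1 are all 1, so H_0 ≅ Z.
  H_1: rank ker ∂_1 − rank ∂_2 = (4 − 3) − 0 = 1, and there is no ∂_2, so H_1 ≅ Z.

As a check, the Euler characteristic is 4 − 4 = 0, which agrees with 1 − 1 = 0.
(K is a triangulation of the circle S^1.)

H_0 ≅ Z,  H_1 ≅ Z.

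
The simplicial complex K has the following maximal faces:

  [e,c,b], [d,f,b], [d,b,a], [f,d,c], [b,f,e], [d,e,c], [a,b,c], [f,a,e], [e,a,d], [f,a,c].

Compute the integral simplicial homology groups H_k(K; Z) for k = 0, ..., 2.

Take the total order a < b < c < d < e < f on the vertex set. Then K (dimension 2) consists of the simplices:

  0-simplices (6): a, b, c, d, e, f
  1-simplices (15): ab, ac, ad, ae, af, bc, bd, be, bf, cd, ce, cf, de, df, ef
  2-simplices (10): abc, abd, acf, ade, aef, bce, bdf, bef, cde, cdf

giving chain groups C_0 ≅ Z^6, C_1 ≅ Z^15, C_2 ≅ Z^10.

Boundary ∂_1: C_1 → C_0 is given by ∂[p,q] = [q] − [p].
The 6×15 boundary matrix has rank 5 and Smith normal form diag(1,1,1,1,1).

The boundary map ∂_2: C_2 → C_1 maps a triangle to the signed sum of its edges. For instance
  ∂abd = bd − ad + ab,
  ∂acf = cf − af + ac.
The 15×10 boundary matrix has rank 10 and Smith normal form diag(1,1,1,1,1,1,1,1,1,2).

Computing H_k = (kernel of ∂_k) / (image of ∂_{k+1}):

  H_0: rank C_0 − rank ∂_1 = 6 − 5 = 1, and the invariant factors of ∂_1 are all 1, so H_0 = Z.
  H_1: rank ker ∂_1 − rank ∂_2 = (15 − 5) − 10 = 0, and ∂_2 has invariant factor 2 > 1, so H_1 = Z/2.
  H_2: rank ker ∂_2 − rank ∂_3 = (10 − 10) − 0 = 0, and there is no ∂_3, so H_2 = 0.

As a check, the Euler characteristic is 6 − 15 + 10 = 1, which agrees with 1 − 0 + 0 = 1.
(K is a triangulation of the real projective plane RP^2.)

H_0 = Z,  H_1 = Z/2,  H_2 = 0.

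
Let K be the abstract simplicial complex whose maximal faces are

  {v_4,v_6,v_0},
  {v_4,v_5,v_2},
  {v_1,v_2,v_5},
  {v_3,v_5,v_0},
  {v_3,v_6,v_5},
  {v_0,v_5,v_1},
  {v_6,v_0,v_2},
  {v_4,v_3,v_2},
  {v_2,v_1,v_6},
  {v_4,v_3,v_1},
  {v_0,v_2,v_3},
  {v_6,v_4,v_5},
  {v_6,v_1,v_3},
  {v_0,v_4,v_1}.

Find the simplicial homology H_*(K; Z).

Fix the vertex order v_0 < v_1 < v_2 < v_3 < v_4 < v_5 < v_6 and write every simplex with vertices in increasing order. Then dim K = 2 and the simplices of K are:

  0-simplices (7): [v_0], [v_1], [v_2], [v_3], [v_4], [v_5], [v_6]
  1-simplices (21): (21 of them)
  2-simplices (14): (14 of them)

giving chain groups C_0 ≅ Z^7, C_1 ≅ Z^21, C_2 ≅ Z^14.

Boundary ∂_1: C_1 → C_0 maps an edge to its endpoints' difference, ∂[p,q] = q − p.
The resulting 7×21 matrix has rank 6, and its Smith normal form has invariant factors (1,1,1,1,1,1).

∂_2: C_2 → C_1 acts by ∂[p,q,r] = [q,r] − [p,r] + [p,q]. For instance
  ∂[v_0,v_2,v_3] = [v_2,v_3] − [v_0,v_3] + [v_0,v_2],
  ∂[v_0,v_4,v_6] = [v_4,v_6] − [v_0,v_6] + [v_0,v_4].
The 21×14 boundary matrix has rank 13 and Smith normal form diag(1,1,1,1,1,1,1,1,1,1,1,1,1).

Now H_k = ker ∂_k / im ∂_{k+1}, so:

  H_0: rank C_0 − rank ∂_1 = 7 − 6 = 1, and the invariant factors of ∂_1 are all 1, so H_0 = Z.
  H_1: rank ker ∂_1 − rank ∂_2 = (21 − 6) − 13 = 2, and the invariant factors of ∂_2 are all 1, so H_1 = Z^2.
  H_2: rank ker ∂_2 − rank ∂_3 = (14 − 13) − 0 = 1, and there is no ∂_3, so H_2 = Z.

(K is a triangulation of the torus T^2.)

H_0 ≅ Z,  H_1 ≅ Z^2,  H_2 ≅ Z.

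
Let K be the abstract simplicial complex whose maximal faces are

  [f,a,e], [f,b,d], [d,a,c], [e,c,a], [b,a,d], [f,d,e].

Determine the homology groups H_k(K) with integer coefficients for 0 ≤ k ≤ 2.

K has 6 vertices, 12 edges, 6 triangles.
rank ∂_0 = 0, rank ∂_1 = 5 ⇒ b_0 = 6 − 0 − 5 = 1; all invariant factors of ∂_1 are 1 so no torsion. So H_0 = Z.
rank ∂_1 = 5, rank ∂_2 = 6 ⇒ b_1 = 12 − 5 − 6 = 1; all invariant factors of ∂_2 are 1 so no torsion. So H_1 = Z.
rank ∂_2 = 6, rank ∂_3 = 0 ⇒ b_2 = 6 − 6 − 0 = 0. So H_2 = 0.

H_0 = Z,  H_1 = Z,  H_2 = 0.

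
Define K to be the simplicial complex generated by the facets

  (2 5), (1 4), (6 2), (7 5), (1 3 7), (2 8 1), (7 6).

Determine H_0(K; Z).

H_0 = Z.

Order the vertices as 1 < 2 < 3 < 4 < 5 < 6 < 7 < 8. Listing each simplex with vertices in this order, K has dimension 2 with simplices:

  0-simplices (8): [1], [2], [3], [4], [5], [6], [7], [8]
  1-simplices (11): [1,2], [1,3], [1,4], [1,7], [1,8], [2,5], [2,6], [2,8], [3,7], [5,7], [6,7]
  2-simplices (2): [1,2,8], [1,3,7]

so the chain groups are C_0 ≅ Z^8, C_1 ≅ Z^11, C_2 ≅ Z^2.

The boundary map ∂_1: C_1 → C_0 sends each edge [p,q] (with p < q) to q − p.
The 8×11 boundary matrix has rank 7 and Smith normal form diag(1,1,1,1,1,1,1).

∂_2: C_2 → C_1 acts by ∂[p,q,r] = [q,r] − [p,r] + [p,q]. For instance
  ∂[1,2,8] = [2,8] − [1,8] + [1,2],
  ∂[1,3,7] = [3,7] − [1,7] + [1,3].
The resulting 11×2 matrix has rank 2, and its Smith normal form has invariant factors (1,1).

From H_k ≅ ker(∂_k) / im(∂_{k+1}) we obtain:

  H_0: rank C_0 − rank ∂_1 = 8 − 7 = 1, and the invariant factors of ∂_1 are all 1, so H_0 ≅ Z.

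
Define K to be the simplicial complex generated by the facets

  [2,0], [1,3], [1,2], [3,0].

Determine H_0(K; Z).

Take the total order 0 < 1 < 2 < 3 on the vertex set. Then K (dimension 1) consists of the simplices:

  0-simplices (4): [0], [1], [2], [3]
  1-simplices (4): [0,2], [0,3], [1,2], [1,3]

giving chain groups C_0 ≅ Z^4, C_1 ≅ Z^4.

Boundary ∂_1: C_1 → C_0 sends each edge [p,q] (with p < q) to q − p. For instance
  ∂[0,3] = [3] − [0].
The 4×4 boundary matrix has rank 3 and Smith normal form diag(1,1,1).

Reading off H_k = ker ∂_k / im ∂_{k+1}:

  H_0: rank C_0 − rank ∂_1 = 4 − 3 = 1, and the invariant factors of ∂_1 are all 1, so H_0 = Z.

H_0 = Z.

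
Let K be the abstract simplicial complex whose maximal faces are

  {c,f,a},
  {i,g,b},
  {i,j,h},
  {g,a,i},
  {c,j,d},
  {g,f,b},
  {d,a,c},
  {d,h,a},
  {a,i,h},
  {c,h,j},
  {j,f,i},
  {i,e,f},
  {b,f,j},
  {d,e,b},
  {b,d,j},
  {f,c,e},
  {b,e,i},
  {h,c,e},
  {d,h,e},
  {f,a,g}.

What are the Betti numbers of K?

b_0 = 1, b_1 = 1, b_2 = 0.

Take the total order a < b < c < d < e < f < g < h < i < j on the vertex set. Then K (dimension 2) consists of the simplices:

  0-simplices (10): a, b, c, d, e, f, g, h, i, j
  1-simplices (30): ac, ad, af, ag, ah, ai, bd, be, bf, bg, bi, bj, cd, ce, cf, ch, cj, de, dh, dj, ef, eh, ei, fg, fi, fj, gi, hi, hj, ij
  2-simplices (20): acd, acf, adh, afg, agi, ahi, bde, bdj, bei, bfg, bfj, bgi, cdj, cef, ceh, chj, deh, efi, fij, hij

giving chain groups C_0 ≅ Z^10, C_1 ≅ Z^30, C_2 ≅ Z^20.

The boundary map ∂_1: C_1 → C_0 is given by ∂[p,q] = [q] − [p]. For instance
  ∂cf = f − c.
As a 10×30 matrix over Z this has rank 9, with invariant factors (1,1,1,1,1,1,1,1,1).

The boundary map ∂_2: C_2 → C_1 acts by ∂[p,q,r] = [q,r] − [p,r] + [p,q]. For instance
  ∂afg = fg − ag + af,
  ∂chj = hj − cj + ch.
As a 30×20 matrix over Z this has rank 20, with invariant factors (1,1,1,1,1,1,1,1,1,1,1,1,1,1,1,1,1,1,1,2).

Reading off H_k = ker ∂_k / im ∂_{k+1}:

  H_0: rank C_0 − rank ∂_1 = 10 − 9 = 1, and the invariant factors of ∂_1 are all 1, so H_0 = Z.
  H_1: rank ker ∂_1 − rank ∂_2 = (30 − 9) − 20 = 1, and ∂_2 has invariant factor 2 > 1, so H_1 = Z ⊕ Z/2Z.
  H_2: rank ker ∂_2 − rank ∂_3 = (20 − 20) − 0 = 0, and there is no ∂_3, so H_2 = 0.

As a check, the Euler characteristic is 10 − 30 + 20 = 0, which agrees with 1 − 1 + 0 = 0.

Hence the Betti numbers are b_0 = 1, b_1 = 1, b_2 = 0.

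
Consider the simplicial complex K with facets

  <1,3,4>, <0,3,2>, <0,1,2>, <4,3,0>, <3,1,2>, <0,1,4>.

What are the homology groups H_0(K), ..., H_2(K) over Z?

H_0 ≅ Z,  H_1 = 0,  H_2 ≅ Z.

Take the total order 0 < 1 < 2 < 3 < 4 on the vertex set. Then K (dimension 2) consists of the simplices:

  0-simplices (5): [0], [1], [2], [3], [4]
  1-simplices (9): [0,1], [0,2], [0,3], [0,4], [1,2], [1,3], [1,4], [2,3], [3,4]
  2-simplices (6): [0,1,2], [0,1,4], [0,2,3], [0,3,4], [1,2,3], [1,3,4]

Hence C_0 ≅ Z^5, C_1 ≅ Z^9, C_2 ≅ Z^6.

∂_1: C_1 → C_0 is given by ∂[p,q] = [q] − [p].
This gives a 5×9 integer matrix of rank 4; reducing to Smith normal form yields diagonal entries (1,1,1,1).

∂_2: C_2 → C_1 sends each 2-simplex [p,q,r] to [q,r] − [p,r] + [p,q]. For instance
  ∂[1,3,4] = [3,4] − [1,4] + [1,3],
  ∂[0,1,2] = [1,2] − [0,2] + [0,1].
As a 9×6 matrix over Z this has rank 5, with invariant factors (1,1,1,1,1).

Computing H_k = (kernel of ∂_k) / (image of ∂_{k+1}):

  H_0: rank C_0 − rank ∂_1 = 5 − 4 = 1, and the invariant factors of ∂_1 are all 1, so H_0 = Z.
  H_1: rank ker ∂_1 − rank ∂_2 = (9 − 4) − 5 = 0, and the invariant factors of ∂_2 are all 1, so H_1 = 0.
  H_2: rank ker ∂_2 − rank ∂_3 = (6 − 5) − 0 = 1, and there is no ∂_3, so H_2 = Z.

As a check, the Euler characteristic is 5 − 9 + 6 = 2, which agrees with 1 − 0 + 1 = 2.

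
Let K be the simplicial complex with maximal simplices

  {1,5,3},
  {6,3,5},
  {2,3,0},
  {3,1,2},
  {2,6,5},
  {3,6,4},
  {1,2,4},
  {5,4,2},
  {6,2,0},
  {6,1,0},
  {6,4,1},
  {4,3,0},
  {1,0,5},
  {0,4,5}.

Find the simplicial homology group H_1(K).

We work with the vertex ordering 0 < 1 < 2 < 3 < 4 < 5 < 6. The simplices of K, each written with vertices in increasing order, are:

  0-simplices (7): [0], [1], [2], [3], [4], [5], [6]
  1-simplices (21): [0,1], [0,2], [0,3], [0,4], [0,5], [0,6], [1,2], [1,3], [1,4], [1,5], [1,6], [2,3], [2,4], [2,5], [2,6], [3,4], [3,5], [3,6], [4,5], [4,6], [5,6]
  2-simplices (14): [0,1,5], [0,1,6], [0,2,3], [0,2,6], [0,3,4], [0,4,5], [1,2,3], [1,2,4], [1,3,5], [1,4,6], [2,4,5], [2,5,6], [3,4,6], [3,5,6]

giving chain groups C_0 ≅ Z^7, C_1 ≅ Z^21, C_2 ≅ Z^14.

Boundary ∂_1: C_1 → C_0 sends each edge [p,q] (with p < q) to q − p. For instance
  ∂[2,5] = [5] − [2].
This gives a 7×21 integer matrix of rank 6; reducing to Smith normal form yields diagonal entries (1,1,1,1,1,1).

Boundary ∂_2: C_2 → C_1 sends each 2-simplex [p,q,r] to [q,r] − [p,r] + [p,q]. For instance
  ∂[1,2,4] = [2,4] − [1,4] + [1,2],
  ∂[0,2,3] = [2,3] − [0,3] + [0,2].
The 21×14 boundary matrix has rank 13 and Smith normal form diag(1,1,1,1,1,1,1,1,1,1,1,1,1).

Reading off H_k = ker ∂_k / im ∂_{k+1}:

  H_1: rank ker ∂_1 − rank ∂_2 = (21 − 6) − 13 = 2, and the invariant factors of ∂_2 are all 1, so H_1 = Z^2.

(K is a triangulation of the torus T^2.)

H_1 ≅ Z^2.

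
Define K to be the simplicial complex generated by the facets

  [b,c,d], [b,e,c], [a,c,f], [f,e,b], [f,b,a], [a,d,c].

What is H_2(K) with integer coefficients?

H_2 = 0.

Take the total order a < b < c < d < e < f on the vertex set. Then K (dimension 2) consists of the simplices:

  0-simplices (6): a, b, c, d, e, f
  1-simplices (12): ab, ac, ad, af, bc, bd, be, bf, cd, ce, cf, ef
  2-simplices (6): abf, acd, acf, bcd, bce, bef

giving chain groups C_0 ≅ Z^6, C_1 ≅ Z^12, C_2 ≅ Z^6.

∂_1: C_1 → C_0 is given by ∂[p,q] = [q] − [p].
As a 6×12 matrix over Z this has rank 5, with invariant factors (1,1,1,1,1).

The boundary map ∂_2: C_2 → C_1 acts by ∂[p,q,r] = [q,r] − [p,r] + [p,q]. For instance
  ∂bcd = cd − bd + bc,
  ∂bce = ce − be + bc.
This gives a 12×6 integer matrix of rank 6; reducing to Smith normal form yields diagonal entries (1,1,1,1,1,1).

Computing H_k = (kernel of ∂_k) / (image of ∂_{k+1}):

  H_2: rank ker ∂_2 − rank ∂_3 = (6 − 6) − 0 = 0, and there is no ∂_3, so H_2 ≅ 0.

(K is a triangulation of the cylinder S^1 x I.)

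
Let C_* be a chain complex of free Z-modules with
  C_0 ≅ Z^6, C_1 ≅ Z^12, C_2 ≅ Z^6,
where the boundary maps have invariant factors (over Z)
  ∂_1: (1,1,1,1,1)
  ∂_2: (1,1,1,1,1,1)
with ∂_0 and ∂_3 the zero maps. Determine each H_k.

H_0: b_0 = 6 − 0 − 5 = 1; torsion from ∂_1 factors > 1: none. So H_0 = Z.
H_1: b_1 = 12 − 5 − 6 = 1; torsion from ∂_2 factors > 1: none. So H_1 = Z.
H_2: b_2 = 6 − 6 − 0 = 0; torsion from ∂_3 factors > 1: none. So H_2 = 0.

H_0 = Z,  H_1 = Z,  H_2 = 0.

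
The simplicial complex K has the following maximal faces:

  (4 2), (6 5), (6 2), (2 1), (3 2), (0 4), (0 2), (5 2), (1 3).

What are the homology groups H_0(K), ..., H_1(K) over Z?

H_0 = Z,  H_1 = Z^3.

Take the total order 0 < 1 < 2 < 3 < 4 < 5 < 6 on the vertex set. Then K (dimension 1) consists of the simplices:

  0-simplices (7): [0], [1], [2], [3], [4], [5], [6]
  1-simplices (9): [0,2], [0,4], [1,2], [1,3], [2,3], [2,4], [2,5], [2,6], [5,6]

giving chain groups C_0 ≅ Z^7, C_1 ≅ Z^9.

∂_1: C_1 → C_0 maps an edge to its endpoints' difference, ∂[p,q] = q − p. For instance
  ∂[1,2] = [2] − [1].
This gives a 7×9 integer matrix of rank 6; reducing to Smith normal form yields diagonal entries (1,1,1,1,1,1).

Reading off H_k = ker ∂_k / im ∂_{k+1}:

  H_0: rank C_0 − rank ∂_1 = 7 − 6 = 1, and the invariant factors of ∂_1 are all 1, so H_0 ≅ Z.
  H_1: rank ker ∂_1 − rank ∂_2 = (9 − 6) − 0 = 3, and there is no ∂_2, so H_1 ≅ Z^3.

As a check, the Euler characteristic is 7 − 9 = -2, which agrees with 1 − 3 = -2.
(K is a triangulation of a wedge of 3 circles.)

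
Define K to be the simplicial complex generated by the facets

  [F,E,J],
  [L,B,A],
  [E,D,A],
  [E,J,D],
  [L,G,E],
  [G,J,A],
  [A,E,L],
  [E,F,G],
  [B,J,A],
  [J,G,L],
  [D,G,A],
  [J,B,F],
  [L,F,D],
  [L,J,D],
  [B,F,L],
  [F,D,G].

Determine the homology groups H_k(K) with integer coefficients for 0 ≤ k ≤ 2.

H_0 = Z,  H_1 = Z^2,  H_2 = Z.

We work with the vertex ordering A < B < D < E < F < G < J < L. The simplices of K, each written with vertices in increasing order, are:

  0-simplices (8): A, B, D, E, F, G, J, L
  1-simplices (24): AB, AD, AE, AG, AJ, AL, BF, BJ, BL, DE, DF, DG, DJ, DL, EF, EG, EJ, EL, FG, FJ, FL, GJ, GL, JL
  2-simplices (16): ABJ, ABL, ADE, ADG, AEL, AGJ, BFJ, BFL, DEJ, DFG, DFL, DJL, EFG, EFJ, EGL, GJL

giving chain groups C_0 ≅ Z^8, C_1 ≅ Z^24, C_2 ≅ Z^16.

The boundary map ∂_1: C_1 → C_0 maps an edge to its endpoints' difference, ∂[p,q] = q − p. For instance
  ∂DF = F − D.
The 8×24 boundary matrix has rank 7 and Smith normal form diag(1,1,1,1,1,1,1).

Boundary ∂_2: C_2 → C_1 sends each 2-simplex [p,q,r] to [q,r] − [p,r] + [p,q]. For instance
  ∂ABJ = BJ − AJ + AB,
  ∂DFL = FL − DL + DF.
The resulting 24×16 matrix has rank 15, and its Smith normal form has invariant factors (1,1,1,1,1,1,1,1,1,1,1,1,1,1,1).

Now H_k = ker ∂_k / im ∂_{k+1}, so:

  H_0: rank C_0 − rank ∂_1 = 8 − 7 = 1, and the invariant factors of ∂_1 are all 1, so H_0 ≅ Z.
  H_1: rank ker ∂_1 − rank ∂_2 = (24 − 7) − 15 = 2, and the invariant factors of ∂_2 are all 1, so H_1 ≅ Z^2.
  H_2: rank ker ∂_2 − rank ∂_3 = (16 − 15) − 0 = 1, and there is no ∂_3, so H_2 ≅ Z.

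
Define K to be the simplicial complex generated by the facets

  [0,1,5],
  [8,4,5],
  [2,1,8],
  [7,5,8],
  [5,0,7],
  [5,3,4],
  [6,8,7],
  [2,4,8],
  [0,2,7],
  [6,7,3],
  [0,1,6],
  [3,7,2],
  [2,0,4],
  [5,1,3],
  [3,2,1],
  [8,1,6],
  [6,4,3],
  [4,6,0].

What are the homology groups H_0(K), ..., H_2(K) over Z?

Order the vertices as 0 < 1 < 2 < 3 < 4 < 5 < 6 < 7 < 8. Listing each simplex with vertices in this order, K has dimension 2 with simplices:

  0-simplices (9): [0], [1], [2], [3], [4], [5], [6], [7], [8]
  1-simplices (27): (27 of them)
  2-simplices (18): [0,1,5], [0,1,6], [0,2,4], [0,2,7], [0,4,6], [0,5,7], [1,2,3], [1,2,8], [1,3,5], [1,6,8], [2,3,7], [2,4,8], [3,4,5], [3,4,6], [3,6,7], [4,5,8], [5,7,8], [6,7,8]

giving chain groups C_0 ≅ Z^9, C_1 ≅ Z^27, C_2 ≅ Z^18.

∂_1: C_1 → C_0 sends each edge [p,q] (with p < q) to q − p.
The resulting 9×27 matrix has rank 8, and its Smith normal form has invariant factors (1,1,1,1,1,1,1,1).

The boundary map ∂_2: C_2 → C_1 sends each 2-simplex [p,q,r] to [q,r] − [p,r] + [p,q]. For instance
  ∂[1,2,8] = [2,8] − [1,8] + [1,2],
  ∂[0,1,5] = [1,5] − [0,5] + [0,1].
This gives a 27×18 integer matrix of rank 17; reducing to Smith normal form yields diagonal entries (1,1,1,1,1,1,1,1,1,1,1,1,1,1,1,1,1).

Computing H_k = (kernel of ∂_k) / (image of ∂_{k+1}):

  H_0: rank C_0 − rank ∂_1 = 9 − 8 = 1, and the invariant factors of ∂_1 are all 1, so H_0 = Z.
  H_1: rank ker ∂_1 − rank ∂_2 = (27 − 8) − 17 = 2, and the invariant factors of ∂_2 are all 1, so H_1 = Z^2.
  H_2: rank ker ∂_2 − rank ∂_3 = (18 − 17) − 0 = 1, and there is no ∂_3, so H_2 = Z.

H_0 = Z,  H_1 = Z^2,  H_2 = Z.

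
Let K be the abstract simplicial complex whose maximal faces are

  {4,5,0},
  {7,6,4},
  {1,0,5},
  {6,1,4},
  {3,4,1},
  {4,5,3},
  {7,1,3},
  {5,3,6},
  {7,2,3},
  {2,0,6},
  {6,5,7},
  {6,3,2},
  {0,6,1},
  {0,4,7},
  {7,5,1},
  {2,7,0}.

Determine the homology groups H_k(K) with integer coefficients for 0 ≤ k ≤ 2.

H_0 = Z,  H_1 = Z^2,  H_2 = Z.

Order the vertices as 0 < 1 < 2 < 3 < 4 < 5 < 6 < 7. Listing each simplex with vertices in this order, K has dimension 2 with simplices:

  0-simplices (8): [0], [1], [2], [3], [4], [5], [6], [7]
  1-simplices (24): (24 of them)
  2-simplices (16): [0,1,5], [0,1,6], [0,2,6], [0,2,7], [0,4,5], [0,4,7], [1,3,4], [1,3,7], [1,4,6], [1,5,7], [2,3,6], [2,3,7], [3,4,5], [3,5,6], [4,6,7], [5,6,7]

Hence C_0 ≅ Z^8, C_1 ≅ Z^24, C_2 ≅ Z^16.

Boundary ∂_1: C_1 → C_0 maps an edge to its endpoints' difference, ∂[p,q] = q − p.
The 8×24 boundary matrix has rank 7 and Smith normal form diag(1,1,1,1,1,1,1).

The boundary map ∂_2: C_2 → C_1 sends each 2-simplex [p,q,r] to [q,r] − [p,r] + [p,q]. For instance
  ∂[0,4,5] = [4,5] − [0,5] + [0,4],
  ∂[4,6,7] = [6,7] − [4,7] + [4,6].
The resulting 24×16 matrix has rank 15, and its Smith normal form has invariant factors (1,1,1,1,1,1,1,1,1,1,1,1,1,1,1).

Now H_k = ker ∂_k / im ∂_{k+1}, so:

  H_0: rank C_0 − rank ∂_1 = 8 − 7 = 1, and the invariant factors of ∂_1 are all 1, so H_0 = Z.
  H_1: rank ker ∂_1 − rank ∂_2 = (24 − 7) − 15 = 2, and the invariant factors of ∂_2 are all 1, so H_1 = Z^2.
  H_2: rank ker ∂_2 − rank ∂_3 = (16 − 15) − 0 = 1, and there is no ∂_3, so H_2 = Z.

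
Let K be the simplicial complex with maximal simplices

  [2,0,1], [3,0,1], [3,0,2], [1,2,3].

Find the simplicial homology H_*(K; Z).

Take the total order 0 < 1 < 2 < 3 on the vertex set. Then K (dimension 2) consists of the simplices:

  0-simplices (4): [0], [1], [2], [3]
  1-simplices (6): [0,1], [0,2], [0,3], [1,2], [1,3], [2,3]
  2-simplices (4): [0,1,2], [0,1,3], [0,2,3], [1,2,3]

giving chain groups C_0 ≅ Z^4, C_1 ≅ Z^6, C_2 ≅ Z^4.

Boundary ∂_1: C_1 → C_0 is given by ∂[p,q] = [q] − [p]. For instance
  ∂[1,2] = [2] − [1].
The resulting 4×6 matrix has rank 3, and its Smith normal form has invariant factors (1,1,1).

The boundary map ∂_2: C_2 → C_1 maps a triangle to the signed sum of its edges. For instance
  ∂[0,1,3] = [1,3] − [0,3] + [0,1],
  ∂[1,2,3] = [2,3] − [1,3] + [1,2].
This gives a 6×4 integer matrix of rank 3; reducing to Smith normal form yields diagonal entries (1,1,1).

Reading off H_k = ker ∂_k / im ∂_{k+1}:

  H_0: rank C_0 − rank ∂_1 = 4 − 3 = 1, and the invariant factors of ∂_1 are all 1, so H_0 ≅ Z.
  H_1: rank ker ∂_1 − rank ∂_2 = (6 − 3) − 3 = 0, and the invariant factors of ∂_2 are all 1, so H_1 ≅ 0.
  H_2: rank ker ∂_2 − rank ∂_3 = (4 − 3) − 0 = 1, and there is no ∂_3, so H_2 ≅ Z.

As a check, the Euler characteristic is 4 − 6 + 4 = 2, which agrees with 1 − 0 + 1 = 2.

H_0 = Z,  H_1 = 0,  H_2 = Z.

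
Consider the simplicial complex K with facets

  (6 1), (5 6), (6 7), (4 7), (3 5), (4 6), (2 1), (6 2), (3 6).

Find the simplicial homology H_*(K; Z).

We work with the vertex ordering 1 < 2 < 3 < 4 < 5 < 6 < 7. The simplices of K, each written with vertices in increasing order, are:

  0-simplices (7): [1], [2], [3], [4], [5], [6], [7]
  1-simplices (9): [1,2], [1,6], [2,6], [3,5], [3,6], [4,6], [4,7], [5,6], [6,7]

giving chain groups C_0 ≅ Z^7, C_1 ≅ Z^9.

∂_1: C_1 → C_0 maps an edge to its endpoints' difference, ∂[p,q] = q − p.
This gives a 7×9 integer matrix of rank 6; reducing to Smith normal form yields diagonal entries (1,1,1,1,1,1).

Reading off H_k = ker ∂_k / im ∂_{k+1}:

  H_0: rank C_0 − rank ∂_1 = 7 − 6 = 1, and the invariant factors of ∂_1 are all 1, so H_0 ≅ Z.
  H_1: rank ker ∂_1 − rank ∂_2 = (9 − 6) − 0 = 3, and there is no ∂_2, so H_1 ≅ Z^3.

As a check, the Euler characteristic is 7 − 9 = -2, which agrees with 1 − 3 = -2.

H_0 = Z,  H_1 = Z^3.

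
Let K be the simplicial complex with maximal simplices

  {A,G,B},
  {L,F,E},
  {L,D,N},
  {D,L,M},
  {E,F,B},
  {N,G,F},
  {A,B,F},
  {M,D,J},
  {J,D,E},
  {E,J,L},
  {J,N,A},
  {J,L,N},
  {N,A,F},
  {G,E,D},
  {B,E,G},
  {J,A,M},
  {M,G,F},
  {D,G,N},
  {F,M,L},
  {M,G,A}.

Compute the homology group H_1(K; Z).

H_1 = Z ⊕ Z_2.

K has 10 vertices, 30 edges, 20 triangles.
rank ∂_1 = 9, rank ∂_2 = 20 ⇒ b_1 = 30 − 9 − 20 = 1; ∂_2 has invariant factor(s) [2] giving torsion. So H_1 ≅ Z ⊕ Z_2.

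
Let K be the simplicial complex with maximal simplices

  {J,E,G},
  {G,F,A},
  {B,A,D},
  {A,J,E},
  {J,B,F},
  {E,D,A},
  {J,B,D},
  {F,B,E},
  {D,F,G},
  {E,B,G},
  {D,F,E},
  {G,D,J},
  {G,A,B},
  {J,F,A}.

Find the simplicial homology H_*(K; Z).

Fix the vertex order A < B < D < E < F < G < J and write every simplex with vertices in increasing order. Then dim K = 2 and the simplices of K are:

  0-simplices (7): A, B, D, E, F, G, J
  1-simplices (21): AB, AD, AE, AF, AG, AJ, BD, BE, BF, BG, BJ, DE, DF, DG, DJ, EF, EG, EJ, FG, FJ, GJ
  2-simplices (14): ABD, ABG, ADE, AEJ, AFG, AFJ, BDJ, BEF, BEG, BFJ, DEF, DFG, DGJ, EGJ

giving chain groups C_0 ≅ Z^7, C_1 ≅ Z^21, C_2 ≅ Z^14.

∂_1: C_1 → C_0 is given by ∂[p,q] = [q] − [p]. For instance
  ∂AJ = J − A.
The 7×21 boundary matrix has rank 6 and Smith normal form diag(1,1,1,1,1,1).

∂_2: C_2 → C_1 acts by ∂[p,q,r] = [q,r] − [p,r] + [p,q]. For instance
  ∂DGJ = GJ − DJ + DG,
  ∂ADE = DE − AE + AD.
The resulting 21×14 matrix has rank 13, and its Smith normal form has invariant factors (1,1,1,1,1,1,1,1,1,1,1,1,1).

Reading off H_k = ker ∂_k / im ∂_{k+1}:

  H_0: rank C_0 − rank ∂_1 = 7 − 6 = 1, and the invariant factors of ∂_1 are all 1, so H_0 = Z.
  H_1: rank ker ∂_1 − rank ∂_2 = (21 − 6) − 13 = 2, and the invariant factors of ∂_2 are all 1, so H_1 = Z^2.
  H_2: rank ker ∂_2 − rank ∂_3 = (14 − 13) − 0 = 1, and there is no ∂_3, so H_2 = Z.

H_0 ≅ Z,  H_1 ≅ Z^2,  H_2 ≅ Z.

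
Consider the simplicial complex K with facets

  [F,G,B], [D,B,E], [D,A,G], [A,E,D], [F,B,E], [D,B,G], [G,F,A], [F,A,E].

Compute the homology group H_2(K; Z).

Fix the vertex order A < B < D < E < F < G and write every simplex with vertices in increasing order. Then dim K = 2 and the simplices of K are:

  0-simplices (6): A, B, D, E, F, G
  1-simplices (12): AD, AE, AF, AG, BD, BE, BF, BG, DE, DG, EF, FG
  2-simplices (8): ADE, ADG, AEF, AFG, BDE, BDG, BEF, BFG

Hence C_0 ≅ Z^6, C_1 ≅ Z^12, C_2 ≅ Z^8.

The boundary map ∂_1: C_1 → C_0 is given by ∂[p,q] = [q] − [p]. For instance
  ∂BG = G − B.
The resulting 6×12 matrix has rank 5, and its Smith normal form has invariant factors (1,1,1,1,1).

The boundary map ∂_2: C_2 → C_1 sends each 2-simplex [p,q,r] to [q,r] − [p,r] + [p,q]. For instance
  ∂ADE = DE − AE + AD,
  ∂BFG = FG − BG + BF.
The 12×8 boundary matrix has rank 7 and Smith normal form diag(1,1,1,1,1,1,1).

Now H_k = ker ∂_k / im ∂_{k+1}, so:

  H_2: rank ker ∂_2 − rank ∂_3 = (8 − 7) − 0 = 1, and there is no ∂_3, so H_2 ≅ Z.

(K is a triangulation of the 2-sphere S^2.)

H_2 = Z.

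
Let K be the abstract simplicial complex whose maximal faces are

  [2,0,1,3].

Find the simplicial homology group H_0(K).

H_0 = Z.

K has 4 vertices, 6 edges, 4 triangles, 1 3-simplex.
rank ∂_0 = 0, rank ∂_1 = 3 ⇒ b_0 = 4 − 0 − 3 = 1; all invariant factors of ∂_1 are 1 so no torsion. So H_0 ≅ Z.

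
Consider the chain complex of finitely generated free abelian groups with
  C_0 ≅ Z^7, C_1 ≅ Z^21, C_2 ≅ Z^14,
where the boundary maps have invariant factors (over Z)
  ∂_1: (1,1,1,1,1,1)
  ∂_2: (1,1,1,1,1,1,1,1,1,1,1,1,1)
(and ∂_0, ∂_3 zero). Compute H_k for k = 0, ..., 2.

H_0: b_0 = 7 − 0 − 6 = 1; torsion from ∂_1 factors > 1: none. So H_0 ≅ Z.
H_1: b_1 = 21 − 6 − 13 = 2; torsion from ∂_2 factors > 1: none. So H_1 ≅ Z^2.
H_2: b_2 = 14 − 13 − 0 = 1; torsion from ∂_3 factors > 1: none. So H_2 ≅ Z.

H_0 ≅ Z,  H_1 ≅ Z^2,  H_2 ≅ Z.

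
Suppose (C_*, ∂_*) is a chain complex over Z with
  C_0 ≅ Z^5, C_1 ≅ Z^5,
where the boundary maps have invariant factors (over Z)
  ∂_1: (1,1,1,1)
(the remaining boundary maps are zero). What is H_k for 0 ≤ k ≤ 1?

H_0: b_0 = 5 − 0 − 4 = 1; torsion from ∂_1 factors > 1: none. So H_0 ≅ Z.
H_1: b_1 = 5 − 4 − 0 = 1; torsion from ∂_2 factors > 1: none. So H_1 ≅ Z.

H_0 ≅ Z,  H_1 ≅ Z.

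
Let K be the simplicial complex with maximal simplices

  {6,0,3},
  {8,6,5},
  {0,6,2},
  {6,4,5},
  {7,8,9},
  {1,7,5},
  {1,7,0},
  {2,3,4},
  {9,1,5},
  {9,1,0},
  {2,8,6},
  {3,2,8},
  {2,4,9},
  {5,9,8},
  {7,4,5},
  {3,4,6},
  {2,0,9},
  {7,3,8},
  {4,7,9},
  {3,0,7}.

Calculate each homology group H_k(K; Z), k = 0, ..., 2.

H_0 = Z,  H_1 = Z ⊕ Z/2,  H_2 = 0.

Take the total order 0 < 1 < 2 < 3 < 4 < 5 < 6 < 7 < 8 < 9 on the vertex set. Then K (dimension 2) consists of the simplices:

  0-simplices (10): [0], [1], [2], [3], [4], [5], [6], [7], [8], [9]
  1-simplices (30): (30 of them)
  2-simplices (20): (20 of them)

Hence C_0 ≅ Z^10, C_1 ≅ Z^30, C_2 ≅ Z^20.

∂_1: C_1 → C_0 is given by ∂[p,q] = [q] − [p]. For instance
  ∂[5,9] = [9] − [5].
As a 10×30 matrix over Z this has rank 9, with invariant factors (1,1,1,1,1,1,1,1,1).

∂_2: C_2 → C_1 sends each 2-simplex [p,q,r] to [q,r] − [p,r] + [p,q]. For instance
  ∂[2,4,9] = [4,9] − [2,9] + [2,4],
  ∂[0,3,6] = [3,6] − [0,6] + [0,3].
As a 30×20 matrix over Z this has rank 20, with invariant factors (1,1,1,1,1,1,1,1,1,1,1,1,1,1,1,1,1,1,1,2).

Reading off H_k = ker ∂_k / im ∂_{k+1}:

  H_0: rank C_0 − rank ∂_1 = 10 − 9 = 1, and the invariant factors of ∂_1 are all 1, so H_0 ≅ Z.
  H_1: rank ker ∂_1 − rank ∂_2 = (30 − 9) − 20 = 1, and ∂_2 has invariant factor 2 > 1, so H_1 ≅ Z ⊕ Z/2.
  H_2: rank ker ∂_2 − rank ∂_3 = (20 − 20) − 0 = 0, and there is no ∂_3, so H_2 ≅ 0.

(K is a triangulation of the Klein bottle.)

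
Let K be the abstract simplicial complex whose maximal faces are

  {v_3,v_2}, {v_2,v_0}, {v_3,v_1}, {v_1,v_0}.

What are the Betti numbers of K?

Fix the vertex order v_0 < v_1 < v_2 < v_3 and write every simplex with vertices in increasing order. Then dim K = 1 and the simplices of K are:

  0-simplices (4): [v_0], [v_1], [v_2], [v_3]
  1-simplices (4): [v_0,v_1], [v_0,v_2], [v_1,v_3], [v_2,v_3]

Hence C_0 ≅ Z^4, C_1 ≅ Z^4.

The boundary map ∂_1: C_1 → C_0 is given by ∂[p,q] = [q] − [p]. For instance
  ∂[v_0,v_2] = [v_2] − [v_0].
This gives a 4×4 integer matrix of rank 3; reducing to Smith normal form yields diagonal entries (1,1,1).

Reading off H_k = ker ∂_k / im ∂_{k+1}:

  H_0: rank C_0 − rank ∂_1 = 4 − 3 = 1, and the invariant factors of ∂_1 are all 1, so H_0 ≅ Z.
  H_1: rank ker ∂_1 − rank ∂_2 = (4 − 3) − 0 = 1, and there is no ∂_2, so H_1 ≅ Z.

Hence the Betti numbers are b_0 = 1, b_1 = 1.

b_0 = 1, b_1 = 1.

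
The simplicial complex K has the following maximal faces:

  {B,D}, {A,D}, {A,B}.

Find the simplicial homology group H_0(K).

Take the total order A < B < D on the vertex set. Then K (dimension 1) consists of the simplices:

  0-simplices (3): A, B, D
  1-simplices (3): AB, AD, BD

Hence C_0 ≅ Z^3, C_1 ≅ Z^3.

Boundary ∂_1: C_1 → C_0 is given by ∂[p,q] = [q] − [p].
The resulting 3×3 matrix has rank 2, and its Smith normal form has invariant factors (1,1).

Reading off H_k = ker ∂_k / im ∂_{k+1}:

  H_0: rank C_0 − rank ∂_1 = 3 − 2 = 1, and the invariant factors of ∂_1 are all 1, so H_0 ≅ Z.

(K is a triangulation of the circle S^1.)

H_0 ≅ Z.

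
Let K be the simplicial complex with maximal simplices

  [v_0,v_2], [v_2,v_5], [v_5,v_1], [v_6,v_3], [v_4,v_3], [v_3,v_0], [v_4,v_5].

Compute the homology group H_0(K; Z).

H_0 = Z.

Order the vertices as v_0 < v_1 < v_2 < v_3 < v_4 < v_5 < v_6. Listing each simplex with vertices in this order, K has dimension 1 with simplices:

  0-simplices (7): [v_0], [v_1], [v_2], [v_3], [v_4], [v_5], [v_6]
  1-simplices (7): [v_0,v_2], [v_0,v_3], [v_1,v_5], [v_2,v_5], [v_3,v_4], [v_3,v_6], [v_4,v_5]

Hence C_0 ≅ Z^7, C_1 ≅ Z^7.

The boundary map ∂_1: C_1 → C_0 maps an edge to its endpoints' difference, ∂[p,q] = q − p.
This gives a 7×7 integer matrix of rank 6; reducing to Smith normal form yields diagonal entries (1,1,1,1,1,1).

Now H_k = ker ∂_k / im ∂_{k+1}, so:

  H_0: rank C_0 − rank ∂_1 = 7 − 6 = 1, and the invariant factors of ∂_1 are all 1, so H_0 = Z.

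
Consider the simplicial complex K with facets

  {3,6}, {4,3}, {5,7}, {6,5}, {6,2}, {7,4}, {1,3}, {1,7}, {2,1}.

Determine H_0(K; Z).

Take the total order 1 < 2 < 3 < 4 < 5 < 6 < 7 on the vertex set. Then K (dimension 1) consists of the simplices:

  0-simplices (7): [1], [2], [3], [4], [5], [6], [7]
  1-simplices (9): [1,2], [1,3], [1,7], [2,6], [3,4], [3,6], [4,7], [5,6], [5,7]

Hence C_0 ≅ Z^7, C_1 ≅ Z^9.

∂_1: C_1 → C_0 sends each edge [p,q] (with p < q) to q − p. For instance
  ∂[3,4] = [4] − [3].
The 7×9 boundary matrix has rank 6 and Smith normal form diag(1,1,1,1,1,1).

Reading off H_k = ker ∂_k / im ∂_{k+1}:

  H_0: rank C_0 − rank ∂_1 = 7 − 6 = 1, and the invariant factors of ∂_1 are all 1, so H_0 = Z.

H_0 = Z.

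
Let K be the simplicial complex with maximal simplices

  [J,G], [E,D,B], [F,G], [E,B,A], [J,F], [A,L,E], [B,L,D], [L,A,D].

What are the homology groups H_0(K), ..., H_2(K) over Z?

Take the total order A < B < D < E < F < G < J < L on the vertex set. Then K (dimension 2) consists of the simplices:

  0-simplices (8): A, B, D, E, F, G, J, L
  1-simplices (13): AB, AD, AE, AL, BD, BE, BL, DE, DL, EL, FG, FJ, GJ
  2-simplices (5): ABE, ADL, AEL, BDE, BDL

Hence C_0 ≅ Z^8, C_1 ≅ Z^13, C_2 ≅ Z^5.

Boundary ∂_1: C_1 → C_0 is given by ∂[p,q] = [q] − [p]. For instance
  ∂FG = G − F.
The 8×13 boundary matrix has rank 6 and Smith normal form diag(1,1,1,1,1,1).

∂_2: C_2 → C_1 sends each 2-simplex [p,q,r] to [q,r] − [p,r] + [p,q]. For instance
  ∂BDL = DL − BL + BD,
  ∂BDE = DE − BE + BD.
The resulting 13×5 matrix has rank 5, and its Smith normal form has invariant factors (1,1,1,1,1).

Now H_k = ker ∂_k / im ∂_{k+1}, so:

  H_0: rank C_0 − rank ∂_1 = 8 − 6 = 2, and the invariant factors of ∂_1 are all 1, so H_0 = Z^2.
  H_1: rank ker ∂_1 − rank ∂_2 = (13 − 6) − 5 = 2, and the invariant factors of ∂_2 are all 1, so H_1 = Z^2.
  H_2: rank ker ∂_2 − rank ∂_3 = (5 − 5) − 0 = 0, and there is no ∂_3, so H_2 = 0.

As a check, the Euler characteristic is 8 − 13 + 5 = 0, which agrees with 2 − 2 + 0 = 0.

H_0 = Z^2,  H_1 = Z^2,  H_2 = 0.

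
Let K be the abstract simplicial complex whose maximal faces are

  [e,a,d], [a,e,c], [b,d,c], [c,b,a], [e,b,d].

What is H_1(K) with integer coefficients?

H_1 = Z.

Take the total order a < b < c < d < e on the vertex set. Then K (dimension 2) consists of the simplices:

  0-simplices (5): a, b, c, d, e
  1-simplices (10): ab, ac, ad, ae, bc, bd, be, cd, ce, de
  2-simplices (5): abc, ace, ade, bcd, bde

giving chain groups C_0 ≅ Z^5, C_1 ≅ Z^10, C_2 ≅ Z^5.

∂_1: C_1 → C_0 sends each edge [p,q] (with p < q) to q − p. For instance
  ∂bd = d − b.
The resulting 5×10 matrix has rank 4, and its Smith normal form has invariant factors (1,1,1,1).

∂_2: C_2 → C_1 acts by ∂[p,q,r] = [q,r] − [p,r] + [p,q]. For instance
  ∂ace = ce − ae + ac,
  ∂bde = de − be + bd.
This gives a 10×5 integer matrix of rank 5; reducing to Smith normal form yields diagonal entries (1,1,1,1,1).

Reading off H_k = ker ∂_k / im ∂_{k+1}:

  H_1: rank ker ∂_1 − rank ∂_2 = (10 − 4) − 5 = 1, and the invariant factors of ∂_2 are all 1, so H_1 ≅ Z.

(K is a triangulation of the Möbius band.)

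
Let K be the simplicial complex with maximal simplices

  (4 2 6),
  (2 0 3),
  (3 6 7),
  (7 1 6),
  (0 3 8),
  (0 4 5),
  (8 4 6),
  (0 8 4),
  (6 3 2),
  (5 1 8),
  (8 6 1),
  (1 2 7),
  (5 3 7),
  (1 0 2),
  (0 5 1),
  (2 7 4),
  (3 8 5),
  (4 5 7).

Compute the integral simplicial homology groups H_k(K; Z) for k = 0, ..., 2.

We work with the vertex ordering 0 < 1 < 2 < 3 < 4 < 5 < 6 < 7 < 8. The simplices of K, each written with vertices in increasing order, are:

  0-simplices (9): [0], [1], [2], [3], [4], [5], [6], [7], [8]
  1-simplices (27): (27 of them)
  2-simplices (18): [0,1,2], [0,1,5], [0,2,3], [0,3,8], [0,4,5], [0,4,8], [1,2,7], [1,5,8], [1,6,7], [1,6,8], [2,3,6], [2,4,6], [2,4,7], [3,5,7], [3,5,8], [3,6,7], [4,5,7], [4,6,8]

so the chain groups are C_0 ≅ Z^9, C_1 ≅ Z^27, C_2 ≅ Z^18.

The boundary map ∂_1: C_1 → C_0 is given by ∂[p,q] = [q] − [p].
As a 9×27 matrix over Z this has rank 8, with invariant factors (1,1,1,1,1,1,1,1).

Boundary ∂_2: C_2 → C_1 acts by ∂[p,q,r] = [q,r] − [p,r] + [p,q]. For instance
  ∂[1,6,7] = [6,7] − [1,7] + [1,6],
  ∂[2,4,7] = [4,7] − [2,7] + [2,4].
This gives a 27×18 integer matrix of rank 18; reducing to Smith normal form yields diagonal entries (1,1,1,1,1,1,1,1,1,1,1,1,1,1,1,1,1,2).

From H_k ≅ ker(∂_k) / im(∂_{k+1}) we obtain:

  H_0: rank C_0 − rank ∂_1 = 9 − 8 = 1, and the invariant factors of ∂_1 are all 1, so H_0 ≅ Z.
  H_1: rank ker ∂_1 − rank ∂_2 = (27 − 8) − 18 = 1, and ∂_2 has invariant factor 2 > 1, so H_1 ≅ Z × Z/2.
  H_2: rank ker ∂_2 − rank ∂_3 = (18 − 18) − 0 = 0, and there is no ∂_3, so H_2 ≅ 0.

As a check, the Euler characteristic is 9 − 27 + 18 = 0, which agrees with 1 − 1 + 0 = 0.

H_0 ≅ Z,  H_1 ≅ Z × Z/2,  H_2 = 0.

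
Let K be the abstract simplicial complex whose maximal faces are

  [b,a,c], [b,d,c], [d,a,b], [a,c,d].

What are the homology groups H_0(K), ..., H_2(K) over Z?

Fix the vertex order a < b < c < d and write every simplex with vertices in increasing order. Then dim K = 2 and the simplices of K are:

  0-simplices (4): a, b, c, d
  1-simplices (6): ab, ac, ad, bc, bd, cd
  2-simplices (4): abc, abd, acd, bcd

Hence C_0 ≅ Z^4, C_1 ≅ Z^6, C_2 ≅ Z^4.

The boundary map ∂_1: C_1 → C_0 is given by ∂[p,q] = [q] − [p].
As a 4×6 matrix over Z this has rank 3, with invariant factors (1,1,1).

Boundary ∂_2: C_2 → C_1 sends each 2-simplex [p,q,r] to [q,r] − [p,r] + [p,q]. For instance
  ∂abd = bd − ad + ab,
  ∂abc = bc − ac + ab.
The resulting 6×4 matrix has rank 3, and its Smith normal form has invariant factors (1,1,1).

Now H_k = ker ∂_k / im ∂_{k+1}, so:

  H_0: rank C_0 − rank ∂_1 = 4 − 3 = 1, and the invariant factors of ∂_1 are all 1, so H_0 = Z.
  H_1: rank ker ∂_1 − rank ∂_2 = (6 − 3) − 3 = 0, and the invariant factors of ∂_2 are all 1, so H_1 = 0.
  H_2: rank ker ∂_2 − rank ∂_3 = (4 − 3) − 0 = 1, and there is no ∂_3, so H_2 = Z.

H_0 = Z,  H_1 = 0,  H_2 = Z.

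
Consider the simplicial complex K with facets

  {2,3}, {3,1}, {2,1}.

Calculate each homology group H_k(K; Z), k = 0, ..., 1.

H_0 ≅ Z,  H_1 ≅ Z.

Take the total order 1 < 2 < 3 on the vertex set. Then K (dimension 1) consists of the simplices:

  0-simplices (3): [1], [2], [3]
  1-simplices (3): [1,2], [1,3], [2,3]

so the chain groups are C_0 ≅ Z^3, C_1 ≅ Z^3.

The boundary map ∂_1: C_1 → C_0 maps an edge to its endpoints' difference, ∂[p,q] = q − p. For instance
  ∂[1,3] = [3] − [1].
As a 3×3 matrix over Z this has rank 2, with invariant factors (1,1).

From H_k ≅ ker(∂_k) / im(∂_{k+1}) we obtain:

  H_0: rank C_0 − rank ∂_1 = 3 − 2 = 1, and the invariant factors of ∂_1 are all 1, so H_0 = Z.
  H_1: rank ker ∂_1 − rank ∂_2 = (3 − 2) − 0 = 1, and there is no ∂_2, so H_1 = Z.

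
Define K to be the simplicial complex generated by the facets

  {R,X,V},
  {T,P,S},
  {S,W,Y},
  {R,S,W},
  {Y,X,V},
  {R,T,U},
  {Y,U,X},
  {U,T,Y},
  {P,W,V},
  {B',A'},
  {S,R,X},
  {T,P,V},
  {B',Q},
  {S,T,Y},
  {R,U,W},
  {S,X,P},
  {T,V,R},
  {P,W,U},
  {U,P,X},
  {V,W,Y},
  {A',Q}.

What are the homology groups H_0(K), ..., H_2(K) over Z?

H_0 ≅ Z^2,  H_1 ≅ Z^3,  H_2 ≅ Z.

Take the total order P < Q < R < S < T < U < V < W < X < Y < A' < B' on the vertex set. Then K (dimension 2) consists of the simplices:

  0-simplices (12): [P], [Q], [R], [S], [T], [U], [V], [W], [X], [Y], [A'], [B']
  1-simplices (30): (30 of them)
  2-simplices (18): [P,S,T], [P,S,X], [P,T,V], [P,U,W], [P,U,X], [P,V,W], [R,S,W], [R,S,X], [R,T,U], [R,T,V], [R,U,W], [R,V,X], [S,T,Y], [S,W,Y], [T,U,Y], [U,X,Y], [V,W,Y], [V,X,Y]

giving chain groups C_0 ≅ Z^12, C_1 ≅ Z^30, C_2 ≅ Z^18.

∂_1: C_1 → C_0 is given by ∂[p,q] = [q] − [p]. For instance
  ∂[S,X] = [X] − [S].
The 12×30 boundary matrix has rank 10 and Smith normal form diag(1,1,1,1,1,1,1,1,1,1).

The boundary map ∂_2: C_2 → C_1 maps a triangle to the signed sum of its edges. For instance
  ∂[R,S,W] = [S,W] − [R,W] + [R,S],
  ∂[R,U,W] = [U,W] − [R,W] + [R,U].
The resulting 30×18 matrix has rank 17, and its Smith normal form has invariant factors (1,1,1,1,1,1,1,1,1,1,1,1,1,1,1,1,1).

From H_k ≅ ker(∂_k) / im(∂_{k+1}) we obtain:

  H_0: rank C_0 − rank ∂_1 = 12 − 10 = 2, and the invariant factors of ∂_1 are all 1, so H_0 = Z^2.
  H_1: rank ker ∂_1 − rank ∂_2 = (30 − 10) − 17 = 3, and the invariant factors of ∂_2 are all 1, so H_1 = Z^3.
  H_2: rank ker ∂_2 − rank ∂_3 = (18 − 17) − 0 = 1, and there is no ∂_3, so H_2 = Z.

(K is a triangulation of the disjoint union of the torus T^2 and the circle S^1.)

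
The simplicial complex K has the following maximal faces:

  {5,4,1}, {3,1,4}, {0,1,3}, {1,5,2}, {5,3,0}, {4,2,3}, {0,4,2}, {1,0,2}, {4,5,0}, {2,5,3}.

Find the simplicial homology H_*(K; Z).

H_0 = Z,  H_1 = Z/2Z,  H_2 = 0.

Fix the vertex order 0 < 1 < 2 < 3 < 4 < 5 and write every simplex with vertices in increasing order. Then dim K = 2 and the simplices of K are:

  0-simplices (6): [0], [1], [2], [3], [4], [5]
  1-simplices (15): [0,1], [0,2], [0,3], [0,4], [0,5], [1,2], [1,3], [1,4], [1,5], [2,3], [2,4], [2,5], [3,4], [3,5], [4,5]
  2-simplices (10): [0,1,2], [0,1,3], [0,2,4], [0,3,5], [0,4,5], [1,2,5], [1,3,4], [1,4,5], [2,3,4], [2,3,5]

Hence C_0 ≅ Z^6, C_1 ≅ Z^15, C_2 ≅ Z^10.

Boundary ∂_1: C_1 → C_0 is given by ∂[p,q] = [q] − [p].
This gives a 6×15 integer matrix of rank 5; reducing to Smith normal form yields diagonal entries (1,1,1,1,1).

Boundary ∂_2: C_2 → C_1 maps a triangle to the signed sum of its edges. For instance
  ∂[0,3,5] = [3,5] − [0,5] + [0,3],
  ∂[0,2,4] = [2,4] − [0,4] + [0,2].
The resulting 15×10 matrix has rank 10, and its Smith normal form has invariant factors (1,1,1,1,1,1,1,1,1,2).

Reading off H_k = ker ∂_k / im ∂_{k+1}:

  H_0: rank C_0 − rank ∂_1 = 6 − 5 = 1, and the invariant factors of ∂_1 are all 1, so H_0 = Z.
  H_1: rank ker ∂_1 − rank ∂_2 = (15 − 5) − 10 = 0, and ∂_2 has invariant factor 2 > 1, so H_1 = Z/2Z.
  H_2: rank ker ∂_2 − rank ∂_3 = (10 − 10) − 0 = 0, and there is no ∂_3, so H_2 = 0.

As a check, the Euler characteristic is 6 − 15 + 10 = 1, which agrees with 1 − 0 + 0 = 1.
(K is a triangulation of the real projective plane RP^2.)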